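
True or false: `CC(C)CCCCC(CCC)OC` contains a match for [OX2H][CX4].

The pattern [OX2H][CX4] describes a hydroxyl oxygen bound to an sp3 (X4) carbon — an aliphatic alcohol.
The closest candidate here is a methoxy ether (-OCH3), but the oxygen has H0 (ether), not H1. No other fragment satisfies the full query, so there is no match.

False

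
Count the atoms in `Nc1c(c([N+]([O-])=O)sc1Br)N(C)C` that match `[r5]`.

5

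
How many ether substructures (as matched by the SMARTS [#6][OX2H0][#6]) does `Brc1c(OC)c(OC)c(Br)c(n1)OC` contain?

3

[#6][OX2H0][#6] is the SMARTS for an ether: an aliphatic oxygen bridging two carbons with no H on the oxygen.
The molecule carries 3 separate instances of a methoxy ether (-OCH3) meeting every constraint; each maps to a distinct set of atoms, giving 3 matches.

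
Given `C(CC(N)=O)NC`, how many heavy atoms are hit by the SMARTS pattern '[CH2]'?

2

The query [CH2] means: aliphatic carbon with exactly two hydrogens.
Check the 7 heavy atoms by environment: 2× C (H2) → match; 1× N (H1) → no; 1× C (H3) → no; 1× C (H0) → no; 1× O (H0) → no; 1× N (H2) → no.
That gives 2 matching atoms.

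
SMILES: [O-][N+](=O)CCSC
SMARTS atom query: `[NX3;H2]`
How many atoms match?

0

The query [NX3;H2] means: aliphatic N with 3 total connections, two of them H — an -NH2 nitrogen (amine or amide).
Check the 7 heavy atoms by environment: 2× C (H2, X4) → no; 1× N (charge +1, H0, X3) → no; 1× O (charge -1, H0, X1) → no; 1× O (H0, X1) → no; 1× S (H0, X2) → no; 1× C (H3, X4) → no.
No environment satisfies the query, so 0 matching atoms.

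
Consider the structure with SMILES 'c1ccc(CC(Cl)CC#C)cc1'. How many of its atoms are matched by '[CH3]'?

Check the 12 heavy atoms by environment: 2× C (H2) → no; 2× C (H1) → no; 1× c (aromatic, H0) → no; 5× c (aromatic, H1) → no; 1× C (H0) → no; 1× Cl (H0) → no.
No environment satisfies the query, so 0 matching atoms.

0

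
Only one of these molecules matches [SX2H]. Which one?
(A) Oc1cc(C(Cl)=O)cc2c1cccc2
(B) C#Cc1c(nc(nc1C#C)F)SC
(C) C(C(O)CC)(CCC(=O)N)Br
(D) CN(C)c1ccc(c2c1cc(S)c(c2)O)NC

[SX2H] describes an aliphatic sulfur with two connections, one being H (a thiol).
(A) has a hydroxyl group (-OH) but it is an -OH, not an -SH.
(B) has a methylthio ether (-SCH3) but the sulfur has H0 (bonded to two carbons), not H1.
(C) has a hydroxyl group (-OH) but it is an -OH, not an -SH.
(D) contains a thiol (-SH), which satisfies every atom and bond constraint.
So the answer is (D).

D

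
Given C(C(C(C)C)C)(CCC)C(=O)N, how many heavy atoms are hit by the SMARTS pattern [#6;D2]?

The query [#6;D2] means: any carbon bonded to exactly two heavy atoms.
Check the 12 heavy atoms by environment: 4× C (D1) → no; 4× C (D3) → no; 2× C (D2) → match; 1× O (D1) → no; 1× N (D1) → no.
That gives 2 matching atoms.

2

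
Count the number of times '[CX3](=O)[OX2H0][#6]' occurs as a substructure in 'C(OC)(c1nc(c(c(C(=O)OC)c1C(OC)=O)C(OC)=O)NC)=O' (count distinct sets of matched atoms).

4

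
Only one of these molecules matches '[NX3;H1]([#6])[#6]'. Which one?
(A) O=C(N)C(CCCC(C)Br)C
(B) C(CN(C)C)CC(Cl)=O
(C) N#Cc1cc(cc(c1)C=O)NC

C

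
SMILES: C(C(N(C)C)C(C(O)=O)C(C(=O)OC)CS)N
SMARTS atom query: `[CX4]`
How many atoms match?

8

The query [CX4] means: C with X4: aliphatic carbon with exactly 4 total connections (bonds + H).
Check the 17 heavy atoms by environment: 8× C (X4) → match; 2× C (X3) → no; 2× O (X1) → no; 2× O (X2) → no; 2× N (X3) → no; 1× S (X2) → no.
That gives 8 matching atoms.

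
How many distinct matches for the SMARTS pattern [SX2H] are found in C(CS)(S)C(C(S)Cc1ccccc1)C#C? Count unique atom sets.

3

[SX2H] is the SMARTS for a thiol: an aliphatic sulfur with two connections, one being H.
The molecule carries 3 separate instances of a thiol (-SH) meeting every constraint; each maps to a distinct set of atoms, giving 3 matches.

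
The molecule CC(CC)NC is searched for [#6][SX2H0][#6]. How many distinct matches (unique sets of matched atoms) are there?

0

[#6][SX2H0][#6] is the SMARTS for a thioether: an aliphatic sulfur bridging two carbons with no H on the sulfur.
No fragment in the molecule satisfies every constraint, giving 0 matches.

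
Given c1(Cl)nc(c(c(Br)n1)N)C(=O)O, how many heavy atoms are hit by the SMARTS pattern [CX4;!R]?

0

Check the 12 heavy atoms by environment: 2× n (aromatic, X2, in 6-ring) → no; 4× c (aromatic, X3, in 6-ring) → no; 1× N (X3, acyclic) → no; 1× Cl (X1, acyclic) → no; 1× C (X3, acyclic) → no; 1× O (X1, acyclic) → no; 1× O (X2, acyclic) → no; 1× Br (X1, acyclic) → no.
No environment satisfies the query, so 0 matching atoms.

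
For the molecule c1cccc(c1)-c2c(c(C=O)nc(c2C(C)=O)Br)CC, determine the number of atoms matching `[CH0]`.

1

Check the 20 heavy atoms by environment: 1× n (aromatic, H0) → no; 6× c (aromatic, H0) → no; 1× Br (H0) → no; 1× C (H0) → match; 2× O (H0) → no; 2× C (H3) → no; 1× C (H2) → no; 5× c (aromatic, H1) → no; 1× C (H1) → no.
That gives 1 matching atom.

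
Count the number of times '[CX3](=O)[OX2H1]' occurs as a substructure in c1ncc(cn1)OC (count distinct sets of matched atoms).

0

[CX3](=O)[OX2H1] is the SMARTS for a carboxylic acid: an sp2 carbon double-bonded to O and single-bonded to an -OH oxygen.
No fragment in the molecule satisfies every constraint, giving 0 matches.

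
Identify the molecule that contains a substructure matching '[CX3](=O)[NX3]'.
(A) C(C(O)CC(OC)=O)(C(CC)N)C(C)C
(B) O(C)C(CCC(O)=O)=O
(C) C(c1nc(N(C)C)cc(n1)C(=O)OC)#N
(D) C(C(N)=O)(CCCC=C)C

D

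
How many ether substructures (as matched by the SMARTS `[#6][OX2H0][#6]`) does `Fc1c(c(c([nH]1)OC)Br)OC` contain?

2

[#6][OX2H0][#6] is the SMARTS for an ether: an aliphatic oxygen bridging two carbons with no H on the oxygen.
The molecule carries 2 separate instances of a methoxy ether (-OCH3) meeting every constraint; each maps to a distinct set of atoms, giving 2 matches.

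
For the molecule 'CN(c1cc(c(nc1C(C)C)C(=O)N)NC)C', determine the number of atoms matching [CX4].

The query [CX4] means: C with X4: aliphatic carbon with exactly 4 total connections (bonds + H).
Check the 17 heavy atoms by environment: 1× n (aromatic, X2) → no; 5× c (aromatic, X3) → no; 3× N (X3) → no; 6× C (X4) → match; 1× C (X3) → no; 1× O (X1) → no.
That gives 6 matching atoms.

6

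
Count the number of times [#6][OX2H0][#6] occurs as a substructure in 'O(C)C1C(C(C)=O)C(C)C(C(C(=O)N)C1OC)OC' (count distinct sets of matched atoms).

3

[#6][OX2H0][#6] is the SMARTS for an ether: an aliphatic oxygen bridging two carbons with no H on the oxygen.
The molecule carries 3 separate instances of a methoxy ether (-OCH3) meeting every constraint; each maps to a distinct set of atoms, giving 3 matches.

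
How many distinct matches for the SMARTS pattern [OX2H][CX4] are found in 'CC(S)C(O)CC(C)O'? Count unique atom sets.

[OX2H][CX4] is the SMARTS for an aliphatic alcohol: a hydroxyl oxygen bound to an sp3 (X4) carbon.
The molecule carries 2 separate instances of a hydroxyl group (-OH) meeting every constraint; each maps to a distinct set of atoms, giving 2 matches.

2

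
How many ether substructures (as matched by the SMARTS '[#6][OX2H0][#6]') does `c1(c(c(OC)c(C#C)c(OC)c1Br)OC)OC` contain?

[#6][OX2H0][#6] is the SMARTS for an ether: an aliphatic oxygen bridging two carbons with no H on the oxygen.
The molecule carries 4 separate instances of a methoxy ether (-OCH3) meeting every constraint; each maps to a distinct set of atoms, giving 4 matches.

4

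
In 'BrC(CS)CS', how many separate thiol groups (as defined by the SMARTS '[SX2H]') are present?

2

[SX2H] is the SMARTS for a thiol: an aliphatic sulfur with two connections, one being H.
The molecule carries 2 separate instances of a thiol (-SH) meeting every constraint; each maps to a distinct set of atoms, giving 2 matches.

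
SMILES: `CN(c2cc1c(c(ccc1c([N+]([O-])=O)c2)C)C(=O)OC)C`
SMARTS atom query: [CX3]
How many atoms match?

1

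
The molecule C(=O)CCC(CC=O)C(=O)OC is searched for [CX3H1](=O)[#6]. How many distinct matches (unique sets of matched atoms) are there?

[CX3H1](=O)[#6] is the SMARTS for an aldehyde: an sp2 carbon with one H, double-bonded to O and single-bonded to carbon.
The molecule carries 2 separate instances of an aldehyde (-CHO) meeting every constraint; each maps to a distinct set of atoms, giving 2 matches.

2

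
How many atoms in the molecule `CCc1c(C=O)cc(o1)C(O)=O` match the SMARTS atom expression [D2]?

Check the 12 heavy atoms by environment: 1× o (aromatic, D2) → match; 3× c (aromatic, D3) → no; 1× c (aromatic, D2) → match; 2× C (D2) → match; 3× O (D1) → no; 1× C (D1) → no; 1× C (D3) → no.
Summing the matching environments: 1 + 1 + 2 = 4 matching atoms.

4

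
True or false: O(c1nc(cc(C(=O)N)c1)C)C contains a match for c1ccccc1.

False

The pattern c1ccccc1 describes six aromatic carbons in a ring — a benzene ring.
The closest candidate here is a methyl group (-CH3), but no six-membered all-carbon aromatic ring is present. No other fragment satisfies the full query, so there is no match.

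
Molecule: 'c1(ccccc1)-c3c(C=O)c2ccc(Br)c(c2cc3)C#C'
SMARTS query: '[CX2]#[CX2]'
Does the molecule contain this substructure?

The pattern [CX2]#[CX2] describes a carbon-carbon triple bond — an alkyne.
The molecule carries an ethynyl group (-C#CH), whose atoms satisfy every constraint of the query, so the pattern matches.

Yes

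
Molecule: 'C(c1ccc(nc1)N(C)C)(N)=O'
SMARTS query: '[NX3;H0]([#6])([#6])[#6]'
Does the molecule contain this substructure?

The pattern [NX3;H0]([#6])([#6])[#6] describes a trivalent nitrogen with no H, bonded to three carbons — a tertiary amine.
The molecule carries a dimethylamino group (-N(CH3)2), whose atoms satisfy every constraint of the query, so the pattern matches.

Yes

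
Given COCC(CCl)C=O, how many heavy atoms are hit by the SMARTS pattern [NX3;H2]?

0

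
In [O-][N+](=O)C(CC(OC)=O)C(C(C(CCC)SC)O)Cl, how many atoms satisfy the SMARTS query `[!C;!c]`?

8

The query [!C;!c] means: neither aliphatic nor aromatic carbon — same as [!#6].
Check the 19 heavy atoms by environment: 11× C → no; 4× O → match; 1× S → match; 1× Cl → match; 1× N (charge +1) → match; 1× O (charge -1) → match.
Summing the matching environments: 4 + 1 + 1 + 1 + 1 = 8 matching atoms.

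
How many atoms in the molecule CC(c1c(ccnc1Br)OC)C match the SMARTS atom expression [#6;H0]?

3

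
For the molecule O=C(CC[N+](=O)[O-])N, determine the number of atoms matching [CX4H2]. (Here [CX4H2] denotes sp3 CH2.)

2

The query [CX4H2] means: sp3 carbon (X4) with exactly two hydrogens.
Check the 8 heavy atoms by environment: 2× C (H2, X4) → match; 1× C (H0, X3) → no; 2× O (H0, X1) → no; 1× N (H2, X3) → no; 1× N (charge +1, H0, X3) → no; 1× O (charge -1, H0, X1) → no.
That gives 2 matching atoms.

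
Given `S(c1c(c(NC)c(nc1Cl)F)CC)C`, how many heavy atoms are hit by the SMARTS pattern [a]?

6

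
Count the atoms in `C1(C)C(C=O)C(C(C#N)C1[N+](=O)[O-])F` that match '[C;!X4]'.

2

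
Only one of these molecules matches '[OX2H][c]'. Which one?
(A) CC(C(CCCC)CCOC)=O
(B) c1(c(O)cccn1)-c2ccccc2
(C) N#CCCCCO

[OX2H][c] describes a hydroxyl oxygen attached to an aromatic carbon (a phenol).
(A) has a methoxy ether (-OCH3) but the oxygen has H0, not H1.
(B) contains a hydroxyl group (-OH), which satisfies every atom and bond constraint.
(C) has a hydroxyl group (-OH) but the -OH is on an aliphatic carbon, not an aromatic c.
So the answer is (B).

B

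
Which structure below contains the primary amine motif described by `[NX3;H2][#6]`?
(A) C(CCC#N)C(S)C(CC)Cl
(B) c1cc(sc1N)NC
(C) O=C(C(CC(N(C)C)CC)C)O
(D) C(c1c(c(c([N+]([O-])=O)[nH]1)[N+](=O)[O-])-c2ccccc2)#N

B

[NX3;H2][#6] describes a trivalent nitrogen with two H attached to carbon (a primary amine).
(A) has a nitrile (-C#N) but the nitrogen is NX1 (triple-bonded), not NX3 with two H.
(B) contains a primary amino group (-NH2), which satisfies every atom and bond constraint.
(C) has a dimethylamino group (-N(CH3)2) but the nitrogen has H0, not H2.
(D) has a nitro group (-[N+](=O)[O-]) but the nitrogen is [N+] with no H, not NX3H2.
So the answer is (B).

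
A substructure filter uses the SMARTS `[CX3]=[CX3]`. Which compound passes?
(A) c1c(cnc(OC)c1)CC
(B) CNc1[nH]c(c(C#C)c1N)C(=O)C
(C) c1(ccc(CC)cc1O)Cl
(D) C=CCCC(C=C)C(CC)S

D

[CX3]=[CX3] describes a non-aromatic C=C double bond between two sp2 carbons (an alkene).
(A) has an ethyl group (-CH2CH3) but its C-C bond is a single bond between CX4 carbons, not CX3=CX3.
(B) has an ethynyl group (-C#CH) but the C-C bond is a triple bond, not a double bond.
(C) has an ethyl group (-CH2CH3) but its C-C bond is a single bond between CX4 carbons, not CX3=CX3.
(D) contains a vinyl group (-CH=CH2), which satisfies every atom and bond constraint.
So the answer is (D).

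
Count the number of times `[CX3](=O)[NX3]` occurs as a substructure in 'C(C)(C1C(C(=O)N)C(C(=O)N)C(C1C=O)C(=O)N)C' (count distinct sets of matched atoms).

[CX3](=O)[NX3] is the SMARTS for an amide: a carbonyl carbon bonded to a trivalent nitrogen.
The molecule carries 3 separate instances of a primary amide (-C(=O)NH2) meeting every constraint; each maps to a distinct set of atoms, giving 3 matches.

3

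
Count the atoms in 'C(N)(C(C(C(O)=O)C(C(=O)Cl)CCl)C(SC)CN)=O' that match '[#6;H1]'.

4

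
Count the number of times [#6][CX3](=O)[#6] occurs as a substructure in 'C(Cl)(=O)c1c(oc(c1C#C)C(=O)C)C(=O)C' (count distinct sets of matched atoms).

2

[#6][CX3](=O)[#6] is the SMARTS for a ketone: a carbonyl carbon (no H) flanked by two carbons.
The molecule carries 2 separate instances of an acetyl/ketone group (-C(=O)CH3) meeting every constraint; each maps to a distinct set of atoms, giving 2 matches.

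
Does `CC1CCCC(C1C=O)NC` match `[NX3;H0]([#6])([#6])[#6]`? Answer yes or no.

The pattern [NX3;H0]([#6])([#6])[#6] describes a trivalent nitrogen with no H, bonded to three carbons — a tertiary amine.
The closest candidate here is an N-methylamino group (-NHCH3), but the nitrogen still has one H (H1), not H0. No other fragment satisfies the full query, so there is no match.

No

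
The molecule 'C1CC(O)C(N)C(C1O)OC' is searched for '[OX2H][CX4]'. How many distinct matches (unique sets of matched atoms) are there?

[OX2H][CX4] is the SMARTS for an aliphatic alcohol: a hydroxyl oxygen bound to an sp3 (X4) carbon.
The molecule carries 2 separate instances of a hydroxyl group (-OH) meeting every constraint; each maps to a distinct set of atoms, giving 2 matches.

2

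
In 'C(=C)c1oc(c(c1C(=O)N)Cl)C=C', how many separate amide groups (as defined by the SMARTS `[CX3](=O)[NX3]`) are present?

1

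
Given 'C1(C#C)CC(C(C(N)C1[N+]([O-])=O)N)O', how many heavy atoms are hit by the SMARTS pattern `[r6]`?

6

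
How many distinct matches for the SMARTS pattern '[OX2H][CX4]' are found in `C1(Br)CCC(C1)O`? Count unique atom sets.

1

[OX2H][CX4] is the SMARTS for an aliphatic alcohol: a hydroxyl oxygen bound to an sp3 (X4) carbon.
Exactly one fragment in the molecule meets all constraints, giving 1 match.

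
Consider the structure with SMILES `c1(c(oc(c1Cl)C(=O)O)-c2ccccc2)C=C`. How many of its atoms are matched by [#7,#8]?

The query [#7,#8] means: nitrogen or oxygen (comma = OR).
Check the 17 heavy atoms by environment: 1× o (aromatic) → match; 10× c (aromatic) → no; 3× C → no; 2× O → match; 1× Cl → no.
Summing the matching environments: 1 + 2 = 3 matching atoms.

3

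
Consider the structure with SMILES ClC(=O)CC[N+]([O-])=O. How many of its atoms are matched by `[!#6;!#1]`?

The query [!#6;!#1] means: not carbon and not hydrogen — any heteroatom.
Check the 8 heavy atoms by environment: 3× C → no; 2× O → match; 1× Cl → match; 1× N (charge +1) → match; 1× O (charge -1) → match.
Summing the matching environments: 2 + 1 + 1 + 1 = 5 matching atoms.

5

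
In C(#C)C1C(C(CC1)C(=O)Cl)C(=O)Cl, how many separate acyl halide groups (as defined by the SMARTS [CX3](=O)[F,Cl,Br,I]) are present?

2

[CX3](=O)[F,Cl,Br,I] is the SMARTS for an acyl halide: a carbonyl carbon bonded to a halogen.
The molecule carries 2 separate instances of an acyl chloride (-C(=O)Cl) meeting every constraint; each maps to a distinct set of atoms, giving 2 matches.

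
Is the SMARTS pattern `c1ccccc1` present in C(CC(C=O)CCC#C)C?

No

The pattern c1ccccc1 describes six aromatic carbons in a ring — a benzene ring.
The closest candidate here is a methyl group (-CH3), but no six-membered all-carbon aromatic ring is present. No other fragment satisfies the full query, so there is no match.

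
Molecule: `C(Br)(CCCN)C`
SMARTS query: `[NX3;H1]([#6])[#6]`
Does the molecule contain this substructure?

The pattern [NX3;H1]([#6])[#6] describes a trivalent nitrogen with one H, bonded to two carbons — a secondary amine.
The closest candidate here is a primary amino group (-NH2), but the nitrogen has H2 and only one carbon neighbour. No other fragment satisfies the full query, so there is no match.

No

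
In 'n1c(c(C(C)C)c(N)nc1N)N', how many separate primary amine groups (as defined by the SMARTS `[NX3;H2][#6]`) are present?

[NX3;H2][#6] is the SMARTS for a primary amine: a trivalent nitrogen with two H attached to carbon.
The molecule carries 3 separate instances of a primary amino group (-NH2) meeting every constraint; each maps to a distinct set of atoms, giving 3 matches.

3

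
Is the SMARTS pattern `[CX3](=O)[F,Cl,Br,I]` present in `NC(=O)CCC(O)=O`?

The pattern [CX3](=O)[F,Cl,Br,I] describes a carbonyl carbon bonded to a halogen — an acyl halide.
The closest candidate here is a carboxylic acid group (-C(=O)OH), but the carbonyl is bonded to -OH, not to a halogen. No other fragment satisfies the full query, so there is no match.

No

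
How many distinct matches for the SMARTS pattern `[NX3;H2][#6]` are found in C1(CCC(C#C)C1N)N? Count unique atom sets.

2

[NX3;H2][#6] is the SMARTS for a primary amine: a trivalent nitrogen with two H attached to carbon.
The molecule carries 2 separate instances of a primary amino group (-NH2) meeting every constraint; each maps to a distinct set of atoms, giving 2 matches.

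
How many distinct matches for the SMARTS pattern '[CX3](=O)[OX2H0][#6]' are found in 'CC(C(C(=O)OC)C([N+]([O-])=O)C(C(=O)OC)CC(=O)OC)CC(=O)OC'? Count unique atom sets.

4

[CX3](=O)[OX2H0][#6] is the SMARTS for an ester: a carbonyl carbon bonded to an oxygen that is itself bonded to carbon (no H on that O).
The molecule carries 4 separate instances of a methyl-ester group (-C(=O)OCH3) meeting every constraint; each maps to a distinct set of atoms, giving 4 matches.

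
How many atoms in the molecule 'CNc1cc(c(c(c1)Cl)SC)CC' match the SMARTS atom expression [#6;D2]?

3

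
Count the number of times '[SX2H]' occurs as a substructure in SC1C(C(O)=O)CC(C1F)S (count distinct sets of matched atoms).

2

[SX2H] is the SMARTS for a thiol: an aliphatic sulfur with two connections, one being H.
The molecule carries 2 separate instances of a thiol (-SH) meeting every constraint; each maps to a distinct set of atoms, giving 2 matches.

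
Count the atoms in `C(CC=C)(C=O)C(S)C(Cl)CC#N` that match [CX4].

5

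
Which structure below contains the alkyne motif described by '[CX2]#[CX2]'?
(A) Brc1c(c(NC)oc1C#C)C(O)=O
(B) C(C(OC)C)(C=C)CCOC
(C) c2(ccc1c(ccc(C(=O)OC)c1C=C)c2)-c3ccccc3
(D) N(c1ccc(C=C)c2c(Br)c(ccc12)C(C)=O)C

A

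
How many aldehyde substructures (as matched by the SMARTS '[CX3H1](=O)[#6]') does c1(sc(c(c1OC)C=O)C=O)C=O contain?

3

[CX3H1](=O)[#6] is the SMARTS for an aldehyde: an sp2 carbon with one H, double-bonded to O and single-bonded to carbon.
The molecule carries 3 separate instances of an aldehyde (-CHO) meeting every constraint; each maps to a distinct set of atoms, giving 3 matches.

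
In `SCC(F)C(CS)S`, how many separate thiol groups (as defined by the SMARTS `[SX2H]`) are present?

3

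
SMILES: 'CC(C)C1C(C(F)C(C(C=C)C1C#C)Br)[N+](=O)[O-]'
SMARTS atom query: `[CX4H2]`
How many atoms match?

0

Check the 18 heavy atoms by environment: 7× C (H1, X4) → no; 1× N (charge +1, H0, X3) → no; 1× O (charge -1, H0, X1) → no; 1× O (H0, X1) → no; 1× Br (H0, X1) → no; 1× C (H0, X2) → no; 1× C (H1, X2) → no; 1× F (H0, X1) → no; 2× C (H3, X4) → no; 1× C (H1, X3) → no; 1× C (H2, X3) → no.
No environment satisfies the query, so 0 matching atoms.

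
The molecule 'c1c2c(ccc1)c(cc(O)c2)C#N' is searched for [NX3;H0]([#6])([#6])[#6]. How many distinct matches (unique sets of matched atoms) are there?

[NX3;H0]([#6])([#6])[#6] is the SMARTS for a tertiary amine: a trivalent nitrogen with no H, bonded to three carbons.
No fragment in the molecule satisfies every constraint, giving 0 matches.

0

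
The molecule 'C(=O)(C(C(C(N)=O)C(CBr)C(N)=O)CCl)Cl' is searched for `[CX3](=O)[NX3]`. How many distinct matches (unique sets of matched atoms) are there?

[CX3](=O)[NX3] is the SMARTS for an amide: a carbonyl carbon bonded to a trivalent nitrogen.
The molecule carries 2 separate instances of a primary amide (-C(=O)NH2) meeting every constraint; each maps to a distinct set of atoms, giving 2 matches.

2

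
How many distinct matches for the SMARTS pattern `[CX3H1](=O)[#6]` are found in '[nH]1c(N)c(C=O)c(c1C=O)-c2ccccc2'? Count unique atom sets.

2

[CX3H1](=O)[#6] is the SMARTS for an aldehyde: an sp2 carbon with one H, double-bonded to O and single-bonded to carbon.
The molecule carries 2 separate instances of an aldehyde (-CHO) meeting every constraint; each maps to a distinct set of atoms, giving 2 matches.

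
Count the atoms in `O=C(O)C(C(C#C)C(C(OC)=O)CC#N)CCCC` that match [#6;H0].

4

The query [#6;H0] means: any carbon with no attached hydrogen.
Check the 19 heavy atoms by environment: 4× C (H2) → no; 4× C (H1) → no; 4× C (H0) → match; 1× N (H0) → no; 3× O (H0) → no; 2× C (H3) → no; 1× O (H1) → no.
That gives 4 matching atoms.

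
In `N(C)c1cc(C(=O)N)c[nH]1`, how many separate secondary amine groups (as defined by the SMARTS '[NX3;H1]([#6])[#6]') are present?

1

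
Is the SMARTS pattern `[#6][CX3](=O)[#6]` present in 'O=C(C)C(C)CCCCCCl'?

Yes

The pattern [#6][CX3](=O)[#6] describes a carbonyl carbon (no H) flanked by two carbons — a ketone.
The molecule carries an acetyl/ketone group (-C(=O)CH3), whose atoms satisfy every constraint of the query, so the pattern matches.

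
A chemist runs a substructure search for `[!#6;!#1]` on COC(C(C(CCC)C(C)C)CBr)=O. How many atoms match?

The query [!#6;!#1] means: not carbon and not hydrogen — any heteroatom.
Check the 14 heavy atoms by environment: 11× C → no; 1× Br → match; 2× O → match.
Summing the matching environments: 1 + 2 = 3 matching atoms.

3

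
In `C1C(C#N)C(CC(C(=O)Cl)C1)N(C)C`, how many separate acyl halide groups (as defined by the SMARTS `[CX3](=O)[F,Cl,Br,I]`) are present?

1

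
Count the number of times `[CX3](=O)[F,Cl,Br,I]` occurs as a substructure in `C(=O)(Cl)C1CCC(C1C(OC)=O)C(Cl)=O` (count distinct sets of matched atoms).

2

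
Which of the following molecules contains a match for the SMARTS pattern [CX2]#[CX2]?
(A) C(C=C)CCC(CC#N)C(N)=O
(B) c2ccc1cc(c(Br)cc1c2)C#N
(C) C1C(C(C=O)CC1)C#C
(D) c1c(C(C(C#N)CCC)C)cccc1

[CX2]#[CX2] describes a carbon-carbon triple bond (an alkyne).
(A) has a nitrile (-C#N) but the triple bond is C#N, not C#C.
(B) has a nitrile (-C#N) but the triple bond is C#N, not C#C.
(C) contains an ethynyl group (-C#CH), which satisfies every atom and bond constraint.
(D) has a nitrile (-C#N) but the triple bond is C#N, not C#C.
So the answer is (C).

C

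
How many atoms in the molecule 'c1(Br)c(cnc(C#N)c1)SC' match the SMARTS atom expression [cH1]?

2

The query [cH1] means: aromatic carbon bearing exactly one hydrogen.
Check the 11 heavy atoms by environment: 1× n (aromatic, H0) → no; 3× c (aromatic, H0) → no; 2× c (aromatic, H1) → match; 1× C (H0) → no; 1× N (H0) → no; 1× Br (H0) → no; 1× S (H0) → no; 1× C (H3) → no.
That gives 2 matching atoms.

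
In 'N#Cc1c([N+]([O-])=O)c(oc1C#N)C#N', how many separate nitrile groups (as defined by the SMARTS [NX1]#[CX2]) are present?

[NX1]#[CX2] is the SMARTS for a nitrile: a nitrogen triple-bonded to a two-connected carbon.
The molecule carries 3 separate instances of a nitrile (-C#N) meeting every constraint; each maps to a distinct set of atoms, giving 3 matches.

3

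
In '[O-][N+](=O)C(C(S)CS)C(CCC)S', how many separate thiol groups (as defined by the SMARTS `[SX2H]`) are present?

[SX2H] is the SMARTS for a thiol: an aliphatic sulfur with two connections, one being H.
The molecule carries 3 separate instances of a thiol (-SH) meeting every constraint; each maps to a distinct set of atoms, giving 3 matches.

3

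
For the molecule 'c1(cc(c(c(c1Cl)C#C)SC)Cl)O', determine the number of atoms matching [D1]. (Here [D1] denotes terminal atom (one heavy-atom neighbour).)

5

Check the 13 heavy atoms by environment: 5× c (aromatic, D3) → no; 1× c (aromatic, D2) → no; 2× Cl (D1) → match; 1× O (D1) → match; 1× C (D2) → no; 2× C (D1) → match; 1× S (D2) → no.
Summing the matching environments: 2 + 1 + 2 = 5 matching atoms.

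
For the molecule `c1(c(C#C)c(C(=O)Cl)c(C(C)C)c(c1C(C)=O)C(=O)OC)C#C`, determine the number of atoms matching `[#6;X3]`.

The query [#6;X3] means: any carbon (aromatic or not) with three total connections.
Check the 23 heavy atoms by environment: 6× c (aromatic, X3) → match; 4× C (X2) → no; 3× C (X3) → match; 3× O (X1) → no; 1× O (X2) → no; 5× C (X4) → no; 1× Cl (X1) → no.
Summing the matching environments: 6 + 3 = 9 matching atoms.

9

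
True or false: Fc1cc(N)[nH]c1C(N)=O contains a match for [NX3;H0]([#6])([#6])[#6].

False

The pattern [NX3;H0]([#6])([#6])[#6] describes a trivalent nitrogen with no H, bonded to three carbons — a tertiary amine.
The closest candidate here is a primary amino group (-NH2), but the nitrogen has H2, not H0 with three carbons. No other fragment satisfies the full query, so there is no match.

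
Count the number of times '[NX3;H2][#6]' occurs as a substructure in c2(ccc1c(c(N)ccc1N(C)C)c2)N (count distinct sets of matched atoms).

[NX3;H2][#6] is the SMARTS for a primary amine: a trivalent nitrogen with two H attached to carbon.
The molecule carries 2 separate instances of a primary amino group (-NH2) meeting every constraint; each maps to a distinct set of atoms, giving 2 matches.

2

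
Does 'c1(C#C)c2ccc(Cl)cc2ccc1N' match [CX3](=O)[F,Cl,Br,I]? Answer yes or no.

No

The pattern [CX3](=O)[F,Cl,Br,I] describes a carbonyl carbon bonded to a halogen — an acyl halide.
The closest candidate here is a chloro substituent, but the Cl is not on a carbonyl carbon. No other fragment satisfies the full query, so there is no match.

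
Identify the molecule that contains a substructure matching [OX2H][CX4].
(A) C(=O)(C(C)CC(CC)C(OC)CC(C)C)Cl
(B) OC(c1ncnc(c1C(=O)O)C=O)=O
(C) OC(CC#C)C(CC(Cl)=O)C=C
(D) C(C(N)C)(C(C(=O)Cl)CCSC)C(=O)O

C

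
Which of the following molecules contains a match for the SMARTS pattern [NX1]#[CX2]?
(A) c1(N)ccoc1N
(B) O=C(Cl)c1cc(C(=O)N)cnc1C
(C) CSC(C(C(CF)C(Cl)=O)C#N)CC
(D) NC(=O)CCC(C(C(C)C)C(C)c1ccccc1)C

[NX1]#[CX2] describes a nitrogen triple-bonded to a two-connected carbon (a nitrile).
(A) has a primary amino group (-NH2) but the nitrogen is NX3 (three connections), not NX1 triple-bonded.
(B) has a primary amide (-C(=O)NH2) but the nitrogen is NX3, not NX1.
(C) contains a nitrile (-C#N), which satisfies every atom and bond constraint.
(D) has a primary amide (-C(=O)NH2) but the nitrogen is NX3, not NX1.
So the answer is (C).

C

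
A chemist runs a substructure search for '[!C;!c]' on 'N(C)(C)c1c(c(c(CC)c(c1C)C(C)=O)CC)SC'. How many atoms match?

3

Check the 19 heavy atoms by environment: 6× c (aromatic) → no; 10× C → no; 1× S → match; 1× O → match; 1× N → match.
Summing the matching environments: 1 + 1 + 1 = 3 matching atoms.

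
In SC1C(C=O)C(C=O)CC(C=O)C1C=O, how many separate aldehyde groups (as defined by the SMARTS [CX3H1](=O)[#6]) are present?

4

[CX3H1](=O)[#6] is the SMARTS for an aldehyde: an sp2 carbon with one H, double-bonded to O and single-bonded to carbon.
The molecule carries 4 separate instances of an aldehyde (-CHO) meeting every constraint; each maps to a distinct set of atoms, giving 4 matches.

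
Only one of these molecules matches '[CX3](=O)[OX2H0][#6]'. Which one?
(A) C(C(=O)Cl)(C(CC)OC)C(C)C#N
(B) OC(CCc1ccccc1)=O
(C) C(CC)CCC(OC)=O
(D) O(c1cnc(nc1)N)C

C

[CX3](=O)[OX2H0][#6] describes a carbonyl carbon bonded to an oxygen that is itself bonded to carbon (no H on that O) (an ester).
(A) has a methoxy ether (-OCH3) but the ether oxygen is not adjacent to a C=O carbon.
(B) has a carboxylic acid group (-C(=O)OH) but the singly-bonded O carries H (OX2H1, not H0).
(C) contains a methyl-ester group (-C(=O)OCH3), which satisfies every atom and bond constraint.
(D) has a methoxy ether (-OCH3) but the ether oxygen is not adjacent to a C=O carbon.
So the answer is (C).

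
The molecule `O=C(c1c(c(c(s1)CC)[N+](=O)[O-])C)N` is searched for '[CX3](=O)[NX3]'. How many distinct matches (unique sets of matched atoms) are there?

[CX3](=O)[NX3] is the SMARTS for an amide: a carbonyl carbon bonded to a trivalent nitrogen.
Exactly one fragment in the molecule meets all constraints, giving 1 match.

1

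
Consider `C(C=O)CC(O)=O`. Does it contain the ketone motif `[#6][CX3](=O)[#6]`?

The pattern [#6][CX3](=O)[#6] describes a carbonyl carbon (no H) flanked by two carbons — a ketone.
The closest candidate here is an aldehyde (-CHO), but the carbonyl carbon has H1, so it is not flanked by two carbons. No other fragment satisfies the full query, so there is no match.

No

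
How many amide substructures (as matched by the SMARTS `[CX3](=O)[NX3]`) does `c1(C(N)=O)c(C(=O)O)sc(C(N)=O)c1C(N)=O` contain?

3

[CX3](=O)[NX3] is the SMARTS for an amide: a carbonyl carbon bonded to a trivalent nitrogen.
The molecule carries 3 separate instances of a primary amide (-C(=O)NH2) meeting every constraint; each maps to a distinct set of atoms, giving 3 matches.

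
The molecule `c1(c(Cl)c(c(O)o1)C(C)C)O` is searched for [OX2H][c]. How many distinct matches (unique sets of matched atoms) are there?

2

[OX2H][c] is the SMARTS for a phenol: a hydroxyl oxygen attached to an aromatic carbon.
The molecule carries 2 separate instances of a hydroxyl group (-OH) meeting every constraint; each maps to a distinct set of atoms, giving 2 matches.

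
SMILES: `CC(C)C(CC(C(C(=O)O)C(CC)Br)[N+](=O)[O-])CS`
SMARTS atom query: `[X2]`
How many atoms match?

2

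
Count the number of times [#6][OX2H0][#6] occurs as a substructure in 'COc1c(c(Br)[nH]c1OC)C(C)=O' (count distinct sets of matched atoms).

[#6][OX2H0][#6] is the SMARTS for an ether: an aliphatic oxygen bridging two carbons with no H on the oxygen.
The molecule carries 2 separate instances of a methoxy ether (-OCH3) meeting every constraint; each maps to a distinct set of atoms, giving 2 matches.

2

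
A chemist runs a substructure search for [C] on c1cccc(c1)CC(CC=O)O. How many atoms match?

The query [C] means: uppercase C matches aliphatic (non-aromatic) carbon only.
Check the 12 heavy atoms by environment: 4× C → match; 6× c (aromatic) → no; 2× O → no.
That gives 4 matching atoms.

4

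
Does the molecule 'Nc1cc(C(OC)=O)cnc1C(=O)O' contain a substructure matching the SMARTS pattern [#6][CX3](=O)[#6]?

The pattern [#6][CX3](=O)[#6] describes a carbonyl carbon (no H) flanked by two carbons — a ketone.
The closest candidate here is a methyl-ester group (-C(=O)OCH3), but one neighbour of the carbonyl carbon is O, not C. No other fragment satisfies the full query, so there is no match.

No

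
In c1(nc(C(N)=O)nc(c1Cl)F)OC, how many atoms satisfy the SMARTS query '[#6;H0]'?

5

Check the 13 heavy atoms by environment: 2× n (aromatic, H0) → no; 4× c (aromatic, H0) → match; 1× F (H0) → no; 2× O (H0) → no; 1× C (H3) → no; 1× C (H0) → match; 1× N (H2) → no; 1× Cl (H0) → no.
Summing the matching environments: 4 + 1 = 5 matching atoms.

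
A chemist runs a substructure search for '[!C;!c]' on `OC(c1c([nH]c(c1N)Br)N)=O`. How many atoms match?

6

The query [!C;!c] means: neither aliphatic nor aromatic carbon — same as [!#6].
Check the 11 heavy atoms by environment: 1× n (aromatic) → match; 4× c (aromatic) → no; 2× N → match; 1× C → no; 2× O → match; 1× Br → match.
Summing the matching environments: 1 + 2 + 2 + 1 = 6 matching atoms.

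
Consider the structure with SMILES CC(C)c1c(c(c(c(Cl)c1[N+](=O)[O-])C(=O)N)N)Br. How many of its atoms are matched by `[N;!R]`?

The query [N;!R] means: aliphatic nitrogen not in a ring.
Check the 18 heavy atoms by environment: 6× c (aromatic, in 6-ring) → no; 1× Cl (acyclic) → no; 1× N (charge +1, acyclic) → match; 1× O (charge -1, acyclic) → no; 2× O (acyclic) → no; 4× C (acyclic) → no; 2× N (acyclic) → match; 1× Br (acyclic) → no.
Summing the matching environments: 1 + 2 = 3 matching atoms.

3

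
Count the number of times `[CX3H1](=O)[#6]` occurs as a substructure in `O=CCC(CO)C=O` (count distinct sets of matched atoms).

[CX3H1](=O)[#6] is the SMARTS for an aldehyde: an sp2 carbon with one H, double-bonded to O and single-bonded to carbon.
The molecule carries 2 separate instances of an aldehyde (-CHO) meeting every constraint; each maps to a distinct set of atoms, giving 2 matches.

2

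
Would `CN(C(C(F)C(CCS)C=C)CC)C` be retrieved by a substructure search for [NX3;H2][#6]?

No

The pattern [NX3;H2][#6] describes a trivalent nitrogen with two H attached to carbon — a primary amine.
The closest candidate here is a dimethylamino group (-N(CH3)2), but the nitrogen has H0, not H2. No other fragment satisfies the full query, so there is no match.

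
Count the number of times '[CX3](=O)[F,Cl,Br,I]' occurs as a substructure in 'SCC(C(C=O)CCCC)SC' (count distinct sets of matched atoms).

[CX3](=O)[F,Cl,Br,I] is the SMARTS for an acyl halide: a carbonyl carbon bonded to a halogen.
No fragment in the molecule satisfies every constraint, giving 0 matches.

0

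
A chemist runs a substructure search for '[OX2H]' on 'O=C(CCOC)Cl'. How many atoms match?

0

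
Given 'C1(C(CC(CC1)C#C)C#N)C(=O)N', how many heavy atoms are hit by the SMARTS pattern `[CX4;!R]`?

0

The query [CX4;!R] means: aliphatic carbon with four total connections, not in a ring.
Check the 13 heavy atoms by environment: 6× C (X4, in 6-ring) → no; 1× C (X3, acyclic) → no; 1× O (X1, acyclic) → no; 1× N (X3, acyclic) → no; 3× C (X2, acyclic) → no; 1× N (X1, acyclic) → no.
No environment satisfies the query, so 0 matching atoms.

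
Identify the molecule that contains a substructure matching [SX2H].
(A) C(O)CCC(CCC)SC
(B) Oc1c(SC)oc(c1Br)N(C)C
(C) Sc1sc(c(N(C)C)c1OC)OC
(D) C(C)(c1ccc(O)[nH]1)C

C

[SX2H] describes an aliphatic sulfur with two connections, one being H (a thiol).
(A) has a methylthio ether (-SCH3) but the sulfur has H0 (bonded to two carbons), not H1.
(B) has a hydroxyl group (-OH) but it is an -OH, not an -SH.
(C) contains a thiol (-SH), which satisfies every atom and bond constraint.
(D) has a hydroxyl group (-OH) but it is an -OH, not an -SH.
So the answer is (C).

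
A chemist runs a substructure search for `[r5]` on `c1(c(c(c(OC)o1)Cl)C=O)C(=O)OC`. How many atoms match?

Check the 14 heavy atoms by environment: 1× o (aromatic, in 5-ring) → match; 4× c (aromatic, in 5-ring) → match; 4× C (acyclic) → no; 4× O (acyclic) → no; 1× Cl (acyclic) → no.
Summing the matching environments: 1 + 4 = 5 matching atoms.

5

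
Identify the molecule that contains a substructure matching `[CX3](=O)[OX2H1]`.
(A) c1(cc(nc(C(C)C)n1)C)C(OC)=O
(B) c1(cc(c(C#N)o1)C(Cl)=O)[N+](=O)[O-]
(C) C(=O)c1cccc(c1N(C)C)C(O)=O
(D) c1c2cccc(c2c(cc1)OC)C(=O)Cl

C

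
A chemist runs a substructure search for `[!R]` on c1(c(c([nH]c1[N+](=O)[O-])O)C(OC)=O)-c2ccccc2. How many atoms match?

8

The query [!R] means: !R matches any atom not in a ring.
Check the 19 heavy atoms by environment: 1× n (aromatic, in 5-ring) → no; 4× c (aromatic, in 5-ring) → no; 6× c (aromatic, in 6-ring) → no; 1× N (charge +1, acyclic) → match; 1× O (charge -1, acyclic) → match; 4× O (acyclic) → match; 2× C (acyclic) → match.
Summing the matching environments: 1 + 1 + 4 + 2 = 8 matching atoms.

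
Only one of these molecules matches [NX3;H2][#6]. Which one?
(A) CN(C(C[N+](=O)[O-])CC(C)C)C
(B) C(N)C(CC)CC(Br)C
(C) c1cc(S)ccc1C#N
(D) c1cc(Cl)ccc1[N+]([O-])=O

[NX3;H2][#6] describes a trivalent nitrogen with two H attached to carbon (a primary amine).
(A) has a dimethylamino group (-N(CH3)2) but the nitrogen has H0, not H2.
(B) contains a primary amino group (-NH2), which satisfies every atom and bond constraint.
(C) has a nitrile (-C#N) but the nitrogen is NX1 (triple-bonded), not NX3 with two H.
(D) has a nitro group (-[N+](=O)[O-]) but the nitrogen is [N+] with no H, not NX3H2.
So the answer is (B).

B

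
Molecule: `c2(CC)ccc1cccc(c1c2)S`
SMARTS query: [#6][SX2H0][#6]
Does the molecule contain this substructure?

The pattern [#6][SX2H0][#6] describes an aliphatic sulfur bridging two carbons with no H on the sulfur — a thioether.
The closest candidate here is a thiol (-SH), but the sulfur has H1, not H0 bridging two carbons. No other fragment satisfies the full query, so there is no match.

No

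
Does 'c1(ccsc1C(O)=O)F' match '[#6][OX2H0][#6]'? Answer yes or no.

The pattern [#6][OX2H0][#6] describes an aliphatic oxygen bridging two carbons with no H on the oxygen — an ether.
The closest candidate here is a carboxylic acid group (-C(=O)OH), but the -OH oxygen has H1; the =O is OX1, not OX2. No other fragment satisfies the full query, so there is no match.

No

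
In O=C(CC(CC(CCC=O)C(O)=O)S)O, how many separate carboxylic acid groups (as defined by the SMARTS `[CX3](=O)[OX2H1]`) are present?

2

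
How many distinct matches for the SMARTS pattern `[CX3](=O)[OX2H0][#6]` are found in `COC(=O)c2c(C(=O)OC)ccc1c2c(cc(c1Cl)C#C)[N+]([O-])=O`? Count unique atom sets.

[CX3](=O)[OX2H0][#6] is the SMARTS for an ester: a carbonyl carbon bonded to an oxygen that is itself bonded to carbon (no H on that O).
The molecule carries 2 separate instances of a methyl-ester group (-C(=O)OCH3) meeting every constraint; each maps to a distinct set of atoms, giving 2 matches.

2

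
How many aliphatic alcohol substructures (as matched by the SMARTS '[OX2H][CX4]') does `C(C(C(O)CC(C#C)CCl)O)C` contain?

2

[OX2H][CX4] is the SMARTS for an aliphatic alcohol: a hydroxyl oxygen bound to an sp3 (X4) carbon.
The molecule carries 2 separate instances of a hydroxyl group (-OH) meeting every constraint; each maps to a distinct set of atoms, giving 2 matches.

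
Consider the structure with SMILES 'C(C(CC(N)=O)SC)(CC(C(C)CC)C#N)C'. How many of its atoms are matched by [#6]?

The query [#6] means: #6 matches any atom with atomic number 6 (carbon, aromatic or aliphatic).
Check the 17 heavy atoms by environment: 13× C → match; 1× O → no; 2× N → no; 1× S → no.
That gives 13 matching atoms.

13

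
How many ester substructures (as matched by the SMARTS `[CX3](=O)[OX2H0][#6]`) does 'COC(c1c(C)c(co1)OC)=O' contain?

[CX3](=O)[OX2H0][#6] is the SMARTS for an ester: a carbonyl carbon bonded to an oxygen that is itself bonded to carbon (no H on that O).
Exactly one fragment in the molecule meets all constraints, giving 1 match.

1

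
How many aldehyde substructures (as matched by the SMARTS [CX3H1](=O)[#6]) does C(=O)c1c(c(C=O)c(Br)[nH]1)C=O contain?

3

[CX3H1](=O)[#6] is the SMARTS for an aldehyde: an sp2 carbon with one H, double-bonded to O and single-bonded to carbon.
The molecule carries 3 separate instances of an aldehyde (-CHO) meeting every constraint; each maps to a distinct set of atoms, giving 3 matches.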